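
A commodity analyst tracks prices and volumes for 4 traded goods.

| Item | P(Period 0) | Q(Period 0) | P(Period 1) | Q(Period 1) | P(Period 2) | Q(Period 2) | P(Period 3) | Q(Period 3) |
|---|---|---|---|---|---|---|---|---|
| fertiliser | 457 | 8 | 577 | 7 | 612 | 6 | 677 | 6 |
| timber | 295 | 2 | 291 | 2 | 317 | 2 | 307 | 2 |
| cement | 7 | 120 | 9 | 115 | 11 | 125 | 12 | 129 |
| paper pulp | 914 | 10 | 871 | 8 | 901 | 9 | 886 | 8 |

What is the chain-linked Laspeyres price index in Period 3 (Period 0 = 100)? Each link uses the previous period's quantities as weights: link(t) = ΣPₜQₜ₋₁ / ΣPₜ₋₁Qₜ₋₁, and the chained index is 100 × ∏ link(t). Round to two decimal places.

114.68

Link Period 0→Period 1:
ΣP(Period 1)Q(Period 0) = 577×8 + 291×2 + 9×120 + 871×10 = 4616 + 582 + 1080 + 8710 = 14988
ΣP(Period 0)Q(Period 0) = 457×8 + 295×2 + 7×120 + 914×10 = 3656 + 590 + 840 + 9140 = 14226
link = 14988/14226 = 1.053564
Link Period 1→Period 2:
ΣP(Period 2)Q(Period 1) = 612×7 + 317×2 + 11×115 + 901×8 = 4284 + 634 + 1265 + 7208 = 13391
ΣP(Period 1)Q(Period 1) = 577×7 + 291×2 + 9×115 + 871×8 = 4039 + 582 + 1035 + 6968 = 12624
link = 13391/12624 = 1.060757
Link Period 2→Period 3:
ΣP(Period 3)Q(Period 2) = 677×6 + 307×2 + 12×125 + 886×9 = 4062 + 614 + 1500 + 7974 = 14150
ΣP(Period 2)Q(Period 2) = 612×6 + 317×2 + 11×125 + 901×9 = 3672 + 634 + 1375 + 8109 = 13790
link = 14150/13790 = 1.026106
Chained index = 100 × 1.053564 × 1.060757 × 1.026106 = 114.6751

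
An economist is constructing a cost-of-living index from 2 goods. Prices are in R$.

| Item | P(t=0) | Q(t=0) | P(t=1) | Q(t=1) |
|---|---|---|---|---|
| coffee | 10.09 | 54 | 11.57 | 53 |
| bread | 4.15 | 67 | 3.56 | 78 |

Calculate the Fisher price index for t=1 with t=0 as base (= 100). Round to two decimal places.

104.34

Laspeyres component (base-period weights):
ΣP(t=1)Q(t=0) = 11.57×54 + 3.56×67 = 624.78 + 238.52 = 863.3
ΣP(t=0)Q(t=0) = 10.09×54 + 4.15×67 = 544.86 + 278.05 = 822.91
L = 863.3 / 822.91 × 100 = 104.9082
Paasche component (current-period weights):
ΣP(t=1)Q(t=1) = 11.57×53 + 3.56×78 = 613.21 + 277.68 = 890.89
ΣP(t=0)Q(t=1) = 10.09×53 + 4.15×78 = 534.77 + 323.7 = 858.47
P = 890.89 / 858.47 × 100 = 103.7765
Fisher = √(L × P) = √(104.9082 × 103.7765) = 104.3408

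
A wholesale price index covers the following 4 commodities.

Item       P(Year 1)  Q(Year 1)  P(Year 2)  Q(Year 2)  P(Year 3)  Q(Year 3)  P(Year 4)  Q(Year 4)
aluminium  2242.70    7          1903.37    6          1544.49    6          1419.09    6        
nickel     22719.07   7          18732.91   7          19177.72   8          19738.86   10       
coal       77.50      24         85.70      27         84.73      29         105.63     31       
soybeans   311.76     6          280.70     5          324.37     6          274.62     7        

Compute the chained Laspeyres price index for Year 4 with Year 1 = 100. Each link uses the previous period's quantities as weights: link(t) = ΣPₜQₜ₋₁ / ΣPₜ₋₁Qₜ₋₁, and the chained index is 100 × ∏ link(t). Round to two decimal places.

Link Year 1→Year 2:
ΣP(Year 2)Q(Year 1) = 1903.37×7 + 18732.91×7 + 85.70×24 + 280.70×6 = 13323.59 + 131130.37 + 2056.8 + 1684.2 = 148194.96
ΣP(Year 1)Q(Year 1) = 2242.70×7 + 22719.07×7 + 77.50×24 + 311.76×6 = 15698.9 + 159033.49 + 1860 + 1870.56 = 178462.95
link = 148194.96/178462.95 = 0.830396
Link Year 2→Year 3:
ΣP(Year 3)Q(Year 2) = 1544.49×6 + 19177.72×7 + 84.73×27 + 324.37×5 = 9266.94 + 134244.04 + 2287.71 + 1621.85 = 147420.54
ΣP(Year 2)Q(Year 2) = 1903.37×6 + 18732.91×7 + 85.70×27 + 280.70×5 = 11420.22 + 131130.37 + 2313.9 + 1403.5 = 146267.99
link = 147420.54/146267.99 = 1.007880
Link Year 3→Year 4:
ΣP(Year 4)Q(Year 3) = 1419.09×6 + 19738.86×8 + 105.63×29 + 274.62×6 = 8514.54 + 157910.88 + 3063.27 + 1647.72 = 171136.41
ΣP(Year 3)Q(Year 3) = 1544.49×6 + 19177.72×8 + 84.73×29 + 324.37×6 = 9266.94 + 153421.76 + 2457.17 + 1946.22 = 167092.09
link = 171136.41/167092.09 = 1.024204
Chained index = 100 × 0.830396 × 1.007880 × 1.024204 = 85.7197

85.72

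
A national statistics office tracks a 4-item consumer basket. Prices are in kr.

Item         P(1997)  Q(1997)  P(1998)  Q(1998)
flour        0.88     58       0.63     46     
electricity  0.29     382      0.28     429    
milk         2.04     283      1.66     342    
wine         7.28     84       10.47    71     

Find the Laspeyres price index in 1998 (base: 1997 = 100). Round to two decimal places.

110.52

Laspeyres price index uses base-period quantities as weights.
ΣP(1998)·Q(1997) = 0.63×58 + 0.28×382 + 1.66×283 + 10.47×84 = 36.54 + 106.96 + 469.78 + 879.48 = 1492.76
ΣP(1997)·Q(1997) = 0.88×58 + 0.29×382 + 2.04×283 + 7.28×84 = 51.04 + 110.78 + 577.32 + 611.52 = 1350.66
Index = 1492.76 / 1350.66 × 100 = 110.5208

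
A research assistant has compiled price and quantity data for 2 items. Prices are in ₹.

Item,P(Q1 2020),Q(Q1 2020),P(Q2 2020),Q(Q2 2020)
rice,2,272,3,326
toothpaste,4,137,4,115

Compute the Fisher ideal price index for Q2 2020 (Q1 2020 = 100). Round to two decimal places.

Laspeyres component (base-period weights):
ΣP(Q2 2020)Q(Q1 2020) = 3×272 + 4×137 = 816 + 548 = 1364
ΣP(Q1 2020)Q(Q1 2020) = 2×272 + 4×137 = 544 + 548 = 1092
L = 1364 / 1092 × 100 = 124.9084
Paasche component (current-period weights):
ΣP(Q2 2020)Q(Q2 2020) = 3×326 + 4×115 = 978 + 460 = 1438
ΣP(Q1 2020)Q(Q2 2020) = 2×326 + 4×115 = 652 + 460 = 1112
P = 1438 / 1112 × 100 = 129.3165
Fisher = √(L × P) = √(124.9084 × 129.3165) = 127.0934

127.09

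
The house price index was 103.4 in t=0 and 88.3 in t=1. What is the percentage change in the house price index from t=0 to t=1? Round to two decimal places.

Change = (88.3 − 103.4) / 103.4 × 100
       = -15.1 / 103.4 × 100 = -14.6035%

-14.60%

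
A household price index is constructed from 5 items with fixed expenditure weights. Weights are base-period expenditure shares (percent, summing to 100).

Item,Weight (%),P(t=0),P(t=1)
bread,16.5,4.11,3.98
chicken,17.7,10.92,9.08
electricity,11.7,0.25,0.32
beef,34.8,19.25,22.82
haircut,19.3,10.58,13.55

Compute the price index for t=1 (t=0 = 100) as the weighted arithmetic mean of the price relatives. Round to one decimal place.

111.6

bread: 16.5 × (3.98/4.11) = 16.5 × 0.968370 = 15.9781
chicken: 17.7 × (9.08/10.92) = 17.7 × 0.831502 = 14.7176
electricity: 11.7 × (0.32/0.25) = 11.7 × 1.280000 = 14.9760
beef: 34.8 × (22.82/19.25) = 34.8 × 1.185455 = 41.2538
haircut: 19.3 × (13.55/10.58) = 19.3 × 1.280718 = 24.7179
Index = Σ wᵢ·(p₁ᵢ/p₀ᵢ) = 15.9781 + 14.7176 + 14.9760 + 41.2538 + 24.7179 = 111.6434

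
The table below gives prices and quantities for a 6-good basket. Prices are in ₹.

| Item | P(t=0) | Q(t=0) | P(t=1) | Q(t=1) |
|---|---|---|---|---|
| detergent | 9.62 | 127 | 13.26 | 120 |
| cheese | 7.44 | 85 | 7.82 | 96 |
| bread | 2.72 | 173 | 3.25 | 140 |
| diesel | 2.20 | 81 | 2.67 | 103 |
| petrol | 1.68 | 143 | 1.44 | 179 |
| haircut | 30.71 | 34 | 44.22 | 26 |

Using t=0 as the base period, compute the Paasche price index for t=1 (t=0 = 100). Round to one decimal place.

Paasche price index uses current-period quantities as weights.
ΣP(t=1)·Q(t=1) = 13.26×120 + 7.82×96 + 3.25×140 + 2.67×103 + 1.44×179 + 44.22×26 = 1591.2 + 750.72 + 455 + 275.01 + 257.76 + 1149.72 = 4479.41
ΣP(t=0)·Q(t=1) = 9.62×120 + 7.44×96 + 2.72×140 + 2.20×103 + 1.68×179 + 30.71×26 = 1154.4 + 714.24 + 380.8 + 226.6 + 300.72 + 798.46 = 3575.22
Index = 4479.41 / 3575.22 × 100 = 125.2905

125.3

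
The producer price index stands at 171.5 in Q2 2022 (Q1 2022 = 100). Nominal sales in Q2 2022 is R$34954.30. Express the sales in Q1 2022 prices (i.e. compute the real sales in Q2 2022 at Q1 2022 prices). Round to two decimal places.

Real = Nominal ÷ (Index/100) = 34954.30 ÷ (171.5/100)
     = 34954.30 ÷ 1.715 = 20381.5160

20381.52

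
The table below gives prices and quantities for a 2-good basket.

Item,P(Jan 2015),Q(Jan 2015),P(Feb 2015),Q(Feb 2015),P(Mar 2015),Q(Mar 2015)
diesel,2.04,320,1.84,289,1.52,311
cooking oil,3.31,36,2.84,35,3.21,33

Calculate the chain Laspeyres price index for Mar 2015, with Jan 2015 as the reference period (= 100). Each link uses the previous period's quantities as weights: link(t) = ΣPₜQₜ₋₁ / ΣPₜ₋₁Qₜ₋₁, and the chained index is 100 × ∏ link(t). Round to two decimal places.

Link Jan 2015→Feb 2015:
ΣP(Feb 2015)Q(Jan 2015) = 1.84×320 + 2.84×36 = 588.8 + 102.24 = 691.04
ΣP(Jan 2015)Q(Jan 2015) = 2.04×320 + 3.31×36 = 652.8 + 119.16 = 771.96
link = 691.04/771.96 = 0.895176
Link Feb 2015→Mar 2015:
ΣP(Mar 2015)Q(Feb 2015) = 1.52×289 + 3.21×35 = 439.28 + 112.35 = 551.63
ΣP(Feb 2015)Q(Feb 2015) = 1.84×289 + 2.84×35 = 531.76 + 99.4 = 631.16
link = 551.63/631.16 = 0.873994
Chained index = 100 × 0.895176 × 0.873994 = 78.2378

78.24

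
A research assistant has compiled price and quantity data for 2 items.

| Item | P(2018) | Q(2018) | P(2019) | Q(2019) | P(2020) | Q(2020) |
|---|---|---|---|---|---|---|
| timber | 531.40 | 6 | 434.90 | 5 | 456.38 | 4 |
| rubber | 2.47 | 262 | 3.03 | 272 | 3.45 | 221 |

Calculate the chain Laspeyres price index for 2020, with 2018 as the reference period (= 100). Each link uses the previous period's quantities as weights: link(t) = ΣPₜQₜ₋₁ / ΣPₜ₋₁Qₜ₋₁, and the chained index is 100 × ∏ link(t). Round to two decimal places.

Link 2018→2019:
ΣP(2019)Q(2018) = 434.90×6 + 3.03×262 = 2609.4 + 793.86 = 3403.26
ΣP(2018)Q(2018) = 531.40×6 + 2.47×262 = 3188.4 + 647.14 = 3835.54
link = 3403.26/3835.54 = 0.887296
Link 2019→2020:
ΣP(2020)Q(2019) = 456.38×5 + 3.45×272 = 2281.9 + 938.4 = 3220.3
ΣP(2019)Q(2019) = 434.90×5 + 3.03×272 = 2174.5 + 824.16 = 2998.66
link = 3220.3/2998.66 = 1.073913
Chained index = 100 × 0.887296 × 1.073913 = 95.2879

95.29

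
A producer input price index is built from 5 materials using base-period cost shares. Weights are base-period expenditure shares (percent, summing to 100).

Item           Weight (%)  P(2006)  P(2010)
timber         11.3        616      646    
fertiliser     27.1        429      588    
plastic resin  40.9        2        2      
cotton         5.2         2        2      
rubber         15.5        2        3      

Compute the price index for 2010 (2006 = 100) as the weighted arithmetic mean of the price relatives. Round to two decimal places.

118.34

timber: 11.3 × (646/616) = 11.3 × 1.048701 = 11.8503
fertiliser: 27.1 × (588/429) = 27.1 × 1.370629 = 37.1441
plastic resin: 40.9 × (2/2) = 40.9 × 1.000000 = 40.9000
cotton: 5.2 × (2/2) = 5.2 × 1.000000 = 5.2000
rubber: 15.5 × (3/2) = 15.5 × 1.500000 = 23.2500
Index = Σ wᵢ·(p₁ᵢ/p₀ᵢ) = 11.8503 + 37.1441 + 40.9000 + 5.2000 + 23.2500 = 118.3444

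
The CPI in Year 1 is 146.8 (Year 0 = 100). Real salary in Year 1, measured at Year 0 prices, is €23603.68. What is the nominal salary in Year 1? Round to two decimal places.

Nominal = Real × (Index/100) = 23603.68 × (146.8/100)
        = 23603.68 × 1.468 = 34650.2022

34650.20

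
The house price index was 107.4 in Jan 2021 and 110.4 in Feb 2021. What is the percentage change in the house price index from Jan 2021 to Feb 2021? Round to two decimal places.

Change = (110.4 − 107.4) / 107.4 × 100
       = 3.0 / 107.4 × 100 = 2.7933%

2.79%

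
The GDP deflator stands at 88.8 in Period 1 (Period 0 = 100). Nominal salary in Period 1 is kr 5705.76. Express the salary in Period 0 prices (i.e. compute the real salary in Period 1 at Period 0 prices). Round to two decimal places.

6425.41

Real = Nominal ÷ (Index/100) = 5705.76 ÷ (88.8/100)
     = 5705.76 ÷ 0.888 = 6425.4054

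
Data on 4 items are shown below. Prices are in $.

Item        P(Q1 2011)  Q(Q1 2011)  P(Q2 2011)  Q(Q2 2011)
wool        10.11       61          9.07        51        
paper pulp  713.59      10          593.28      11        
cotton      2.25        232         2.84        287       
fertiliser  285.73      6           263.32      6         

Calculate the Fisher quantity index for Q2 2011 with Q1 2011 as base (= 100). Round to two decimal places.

107.46

Laspeyres component (base-period weights):
ΣP(Q1 2011)Q(Q2 2011) = 10.11×51 + 713.59×11 + 2.25×287 + 285.73×6 = 515.61 + 7849.49 + 645.75 + 1714.38 = 10725.23
ΣP(Q1 2011)Q(Q1 2011) = 10.11×61 + 713.59×10 + 2.25×232 + 285.73×6 = 616.71 + 7135.9 + 522 + 1714.38 = 9988.99
L = 10725.23 / 9988.99 × 100 = 107.3705
Paasche component (current-period weights):
ΣP(Q2 2011)Q(Q2 2011) = 9.07×51 + 593.28×11 + 2.84×287 + 263.32×6 = 462.57 + 6526.08 + 815.08 + 1579.92 = 9383.65
ΣP(Q2 2011)Q(Q1 2011) = 9.07×61 + 593.28×10 + 2.84×232 + 263.32×6 = 553.27 + 5932.8 + 658.88 + 1579.92 = 8724.87
P = 9383.65 / 8724.87 × 100 = 107.5506
Fisher = √(L × P) = √(107.3705 × 107.5506) = 107.4605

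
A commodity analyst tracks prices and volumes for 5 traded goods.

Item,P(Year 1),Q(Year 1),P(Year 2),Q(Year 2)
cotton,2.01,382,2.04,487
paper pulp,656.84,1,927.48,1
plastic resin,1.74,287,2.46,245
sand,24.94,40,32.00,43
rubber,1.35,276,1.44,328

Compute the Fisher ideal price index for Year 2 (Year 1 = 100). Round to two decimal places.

123.19

Laspeyres component (base-period weights):
ΣP(Year 2)Q(Year 1) = 2.04×382 + 927.48×1 + 2.46×287 + 32.00×40 + 1.44×276 = 779.28 + 927.48 + 706.02 + 1280 + 397.44 = 4090.22
ΣP(Year 1)Q(Year 1) = 2.01×382 + 656.84×1 + 1.74×287 + 24.94×40 + 1.35×276 = 767.82 + 656.84 + 499.38 + 997.6 + 372.6 = 3294.24
L = 4090.22 / 3294.24 × 100 = 124.1628
Paasche component (current-period weights):
ΣP(Year 2)Q(Year 2) = 2.04×487 + 927.48×1 + 2.46×245 + 32.00×43 + 1.44×328 = 993.48 + 927.48 + 602.7 + 1376 + 472.32 = 4371.98
ΣP(Year 1)Q(Year 2) = 2.01×487 + 656.84×1 + 1.74×245 + 24.94×43 + 1.35×328 = 978.87 + 656.84 + 426.3 + 1072.42 + 442.8 = 3577.23
P = 4371.98 / 3577.23 × 100 = 122.2169
Fisher = √(L × P) = √(124.1628 × 122.2169) = 123.1860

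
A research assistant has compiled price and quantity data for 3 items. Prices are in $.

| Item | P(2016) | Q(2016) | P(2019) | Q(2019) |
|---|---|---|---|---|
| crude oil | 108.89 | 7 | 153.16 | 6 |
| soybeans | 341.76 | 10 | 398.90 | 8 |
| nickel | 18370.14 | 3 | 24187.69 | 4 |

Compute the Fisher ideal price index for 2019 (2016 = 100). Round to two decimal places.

Laspeyres component (base-period weights):
ΣP(2019)Q(2016) = 153.16×7 + 398.90×10 + 24187.69×3 = 1072.12 + 3989 + 72563.07 = 77624.19
ΣP(2016)Q(2016) = 108.89×7 + 341.76×10 + 18370.14×3 = 762.23 + 3417.6 + 55110.42 = 59290.25
L = 77624.19 / 59290.25 × 100 = 130.9224
Paasche component (current-period weights):
ΣP(2019)Q(2019) = 153.16×6 + 398.90×8 + 24187.69×4 = 918.96 + 3191.2 + 96750.76 = 100860.92
ΣP(2016)Q(2019) = 108.89×6 + 341.76×8 + 18370.14×4 = 653.34 + 2734.08 + 73480.56 = 76867.98
P = 100860.92 / 76867.98 × 100 = 131.2132
Fisher = √(L × P) = √(130.9224 × 131.2132) = 131.0677

131.07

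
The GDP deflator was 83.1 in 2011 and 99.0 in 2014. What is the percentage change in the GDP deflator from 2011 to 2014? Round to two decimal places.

19.13%

Change = (99.0 − 83.1) / 83.1 × 100
       = 15.9 / 83.1 × 100 = 19.1336%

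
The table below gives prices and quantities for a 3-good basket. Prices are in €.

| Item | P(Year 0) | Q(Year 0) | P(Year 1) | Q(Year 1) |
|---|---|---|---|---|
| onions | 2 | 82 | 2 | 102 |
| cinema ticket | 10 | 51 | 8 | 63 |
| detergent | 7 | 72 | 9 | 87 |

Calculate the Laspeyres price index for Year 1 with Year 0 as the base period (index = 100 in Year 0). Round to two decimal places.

Laspeyres price index uses base-period quantities as weights.
ΣP(Year 1)·Q(Year 0) = 2×82 + 8×51 + 9×72 = 164 + 408 + 648 = 1220
ΣP(Year 0)·Q(Year 0) = 2×82 + 10×51 + 7×72 = 164 + 510 + 504 = 1178
Index = 1220 / 1178 × 100 = 103.5654

103.57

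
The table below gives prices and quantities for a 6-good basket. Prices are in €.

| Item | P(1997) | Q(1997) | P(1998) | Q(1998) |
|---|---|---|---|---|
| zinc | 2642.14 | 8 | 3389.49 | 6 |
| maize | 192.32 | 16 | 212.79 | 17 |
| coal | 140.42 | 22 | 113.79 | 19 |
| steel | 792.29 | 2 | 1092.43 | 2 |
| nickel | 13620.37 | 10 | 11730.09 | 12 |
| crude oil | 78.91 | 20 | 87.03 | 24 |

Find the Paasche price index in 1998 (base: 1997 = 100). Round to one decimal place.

90.7

Paasche price index uses current-period quantities as weights.
ΣP(1998)·Q(1998) = 3389.49×6 + 212.79×17 + 113.79×19 + 1092.43×2 + 11730.09×12 + 87.03×24 = 20336.94 + 3617.43 + 2162.01 + 2184.86 + 140761.08 + 2088.72 = 171151.04
ΣP(1997)·Q(1998) = 2642.14×6 + 192.32×17 + 140.42×19 + 792.29×2 + 13620.37×12 + 78.91×24 = 15852.84 + 3269.44 + 2667.98 + 1584.58 + 163444.44 + 1893.84 = 188713.12
Index = 171151.04 / 188713.12 × 100 = 90.6938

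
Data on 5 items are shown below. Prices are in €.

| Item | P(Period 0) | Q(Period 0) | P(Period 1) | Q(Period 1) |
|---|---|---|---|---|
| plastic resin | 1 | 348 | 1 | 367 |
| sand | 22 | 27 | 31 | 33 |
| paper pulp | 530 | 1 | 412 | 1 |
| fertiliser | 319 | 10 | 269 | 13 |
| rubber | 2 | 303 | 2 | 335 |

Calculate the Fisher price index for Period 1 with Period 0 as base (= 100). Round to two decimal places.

Laspeyres component (base-period weights):
ΣP(Period 1)Q(Period 0) = 1×348 + 31×27 + 412×1 + 269×10 + 2×303 = 348 + 837 + 412 + 2690 + 606 = 4893
ΣP(Period 0)Q(Period 0) = 1×348 + 22×27 + 530×1 + 319×10 + 2×303 = 348 + 594 + 530 + 3190 + 606 = 5268
L = 4893 / 5268 × 100 = 92.8815
Paasche component (current-period weights):
ΣP(Period 1)Q(Period 1) = 1×367 + 31×33 + 412×1 + 269×13 + 2×335 = 367 + 1023 + 412 + 3497 + 670 = 5969
ΣP(Period 0)Q(Period 1) = 1×367 + 22×33 + 530×1 + 319×13 + 2×335 = 367 + 726 + 530 + 4147 + 670 = 6440
P = 5969 / 6440 × 100 = 92.6863
Fisher = √(L × P) = √(92.8815 × 92.6863) = 92.7839

92.78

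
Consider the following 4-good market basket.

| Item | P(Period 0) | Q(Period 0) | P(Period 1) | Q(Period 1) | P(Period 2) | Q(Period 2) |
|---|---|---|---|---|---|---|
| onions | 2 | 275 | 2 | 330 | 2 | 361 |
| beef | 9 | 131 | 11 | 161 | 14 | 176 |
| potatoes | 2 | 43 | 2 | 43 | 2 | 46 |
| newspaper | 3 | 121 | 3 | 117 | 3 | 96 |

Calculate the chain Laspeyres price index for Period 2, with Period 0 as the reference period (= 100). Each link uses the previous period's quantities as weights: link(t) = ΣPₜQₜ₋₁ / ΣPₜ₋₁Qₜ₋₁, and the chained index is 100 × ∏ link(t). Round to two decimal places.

Link Period 0→Period 1:
ΣP(Period 1)Q(Period 0) = 2×275 + 11×131 + 2×43 + 3×121 = 550 + 1441 + 86 + 363 = 2440
ΣP(Period 0)Q(Period 0) = 2×275 + 9×131 + 2×43 + 3×121 = 550 + 1179 + 86 + 363 = 2178
link = 2440/2178 = 1.120294
Link Period 1→Period 2:
ΣP(Period 2)Q(Period 1) = 2×330 + 14×161 + 2×43 + 3×117 = 660 + 2254 + 86 + 351 = 3351
ΣP(Period 1)Q(Period 1) = 2×330 + 11×161 + 2×43 + 3×117 = 660 + 1771 + 86 + 351 = 2868
link = 3351/2868 = 1.168410
Chained index = 100 × 1.120294 × 1.168410 = 130.8963

130.90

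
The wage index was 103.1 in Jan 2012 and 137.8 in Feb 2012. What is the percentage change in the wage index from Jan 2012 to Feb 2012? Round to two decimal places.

Change = (137.8 − 103.1) / 103.1 × 100
       = 34.7 / 103.1 × 100 = 33.6566%

33.66%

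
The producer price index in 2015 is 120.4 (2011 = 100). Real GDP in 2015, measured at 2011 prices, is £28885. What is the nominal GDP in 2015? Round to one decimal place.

Nominal = Real × (Index/100) = 28885 × (120.4/100)
        = 28885 × 1.204 = 34777.5400

34777.5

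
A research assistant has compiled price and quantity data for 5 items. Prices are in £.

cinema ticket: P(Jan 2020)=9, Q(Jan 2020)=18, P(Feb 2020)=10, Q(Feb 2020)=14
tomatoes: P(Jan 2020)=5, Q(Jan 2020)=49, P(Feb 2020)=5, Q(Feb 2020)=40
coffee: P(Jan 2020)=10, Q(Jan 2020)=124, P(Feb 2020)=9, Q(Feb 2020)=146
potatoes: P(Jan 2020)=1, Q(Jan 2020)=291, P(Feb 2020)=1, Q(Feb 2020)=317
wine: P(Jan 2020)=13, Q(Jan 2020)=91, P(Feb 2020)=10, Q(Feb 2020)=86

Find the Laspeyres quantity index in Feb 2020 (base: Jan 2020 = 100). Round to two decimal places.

Laspeyres quantity index uses base-period prices as weights.
ΣP(Jan 2020)·Q(Feb 2020) = 9×14 + 5×40 + 10×146 + 1×317 + 13×86 = 126 + 200 + 1460 + 317 + 1118 = 3221
ΣP(Jan 2020)·Q(Jan 2020) = 9×18 + 5×49 + 10×124 + 1×291 + 13×91 = 162 + 245 + 1240 + 291 + 1183 = 3121
Index = 3221 / 3121 × 100 = 103.2041

103.20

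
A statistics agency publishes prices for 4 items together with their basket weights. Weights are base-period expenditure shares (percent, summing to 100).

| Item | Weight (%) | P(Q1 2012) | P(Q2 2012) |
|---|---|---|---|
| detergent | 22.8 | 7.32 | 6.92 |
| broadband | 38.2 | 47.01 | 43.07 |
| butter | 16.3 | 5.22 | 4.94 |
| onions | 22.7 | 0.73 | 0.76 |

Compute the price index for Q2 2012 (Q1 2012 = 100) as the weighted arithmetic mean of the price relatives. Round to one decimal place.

95.6

detergent: 22.8 × (6.92/7.32) = 22.8 × 0.945355 = 21.5541
broadband: 38.2 × (43.07/47.01) = 38.2 × 0.916188 = 34.9984
butter: 16.3 × (4.94/5.22) = 16.3 × 0.946360 = 15.4257
onions: 22.7 × (0.76/0.73) = 22.7 × 1.041096 = 23.6329
Index = Σ wᵢ·(p₁ᵢ/p₀ᵢ) = 21.5541 + 34.9984 + 15.4257 + 23.6329 = 95.6110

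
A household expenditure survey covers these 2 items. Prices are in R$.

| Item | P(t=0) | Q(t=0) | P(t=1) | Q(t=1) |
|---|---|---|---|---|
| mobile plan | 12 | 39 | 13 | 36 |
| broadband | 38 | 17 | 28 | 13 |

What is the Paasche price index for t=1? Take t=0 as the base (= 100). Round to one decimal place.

Paasche price index uses current-period quantities as weights.
ΣP(t=1)·Q(t=1) = 13×36 + 28×13 = 468 + 364 = 832
ΣP(t=0)·Q(t=1) = 12×36 + 38×13 = 432 + 494 = 926
Index = 832 / 926 × 100 = 89.8488

89.8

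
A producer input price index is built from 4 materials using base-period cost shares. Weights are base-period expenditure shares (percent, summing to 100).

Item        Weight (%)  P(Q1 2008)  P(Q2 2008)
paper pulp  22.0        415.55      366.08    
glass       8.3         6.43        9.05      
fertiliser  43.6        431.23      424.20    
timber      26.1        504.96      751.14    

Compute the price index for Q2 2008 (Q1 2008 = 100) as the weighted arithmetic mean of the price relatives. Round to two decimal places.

paper pulp: 22.0 × (366.08/415.55) = 22.0 × 0.880953 = 19.3810
glass: 8.3 × (9.05/6.43) = 8.3 × 1.407465 = 11.6820
fertiliser: 43.6 × (424.20/431.23) = 43.6 × 0.983698 = 42.8892
timber: 26.1 × (751.14/504.96) = 26.1 × 1.487524 = 38.8244
Index = Σ wᵢ·(p₁ᵢ/p₀ᵢ) = 19.3810 + 11.6820 + 42.8892 + 38.8244 = 112.7765

112.78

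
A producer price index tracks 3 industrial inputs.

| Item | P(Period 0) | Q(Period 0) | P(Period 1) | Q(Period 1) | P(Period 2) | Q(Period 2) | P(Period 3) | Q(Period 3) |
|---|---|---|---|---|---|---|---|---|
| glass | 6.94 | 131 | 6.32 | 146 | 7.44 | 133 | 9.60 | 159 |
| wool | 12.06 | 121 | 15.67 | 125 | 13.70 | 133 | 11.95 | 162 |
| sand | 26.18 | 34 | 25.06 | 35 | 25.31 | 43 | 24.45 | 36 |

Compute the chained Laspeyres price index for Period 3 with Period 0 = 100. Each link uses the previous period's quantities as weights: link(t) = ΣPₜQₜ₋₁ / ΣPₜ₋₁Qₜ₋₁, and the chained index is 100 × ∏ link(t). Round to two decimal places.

108.07

Link Period 0→Period 1:
ΣP(Period 1)Q(Period 0) = 6.32×131 + 15.67×121 + 25.06×34 = 827.92 + 1896.07 + 852.04 = 3576.03
ΣP(Period 0)Q(Period 0) = 6.94×131 + 12.06×121 + 26.18×34 = 909.14 + 1459.26 + 890.12 = 3258.52
link = 3576.03/3258.52 = 1.097440
Link Period 1→Period 2:
ΣP(Period 2)Q(Period 1) = 7.44×146 + 13.70×125 + 25.31×35 = 1086.24 + 1712.5 + 885.85 = 3684.59
ΣP(Period 1)Q(Period 1) = 6.32×146 + 15.67×125 + 25.06×35 = 922.72 + 1958.75 + 877.1 = 3758.57
link = 3684.59/3758.57 = 0.980317
Link Period 2→Period 3:
ΣP(Period 3)Q(Period 2) = 9.60×133 + 11.95×133 + 24.45×43 = 1276.8 + 1589.35 + 1051.35 = 3917.5
ΣP(Period 2)Q(Period 2) = 7.44×133 + 13.70×133 + 25.31×43 = 989.52 + 1822.1 + 1088.33 = 3899.95
link = 3917.5/3899.95 = 1.004500
Chained index = 100 × 1.097440 × 0.980317 × 1.004500 = 108.0680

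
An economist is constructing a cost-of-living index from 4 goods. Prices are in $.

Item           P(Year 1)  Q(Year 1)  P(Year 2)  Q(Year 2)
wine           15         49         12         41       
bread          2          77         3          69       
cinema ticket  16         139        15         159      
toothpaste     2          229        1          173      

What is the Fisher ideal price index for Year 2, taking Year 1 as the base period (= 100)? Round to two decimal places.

88.57

Laspeyres component (base-period weights):
ΣP(Year 2)Q(Year 1) = 12×49 + 3×77 + 15×139 + 1×229 = 588 + 231 + 2085 + 229 = 3133
ΣP(Year 1)Q(Year 1) = 15×49 + 2×77 + 16×139 + 2×229 = 735 + 154 + 2224 + 458 = 3571
L = 3133 / 3571 × 100 = 87.7345
Paasche component (current-period weights):
ΣP(Year 2)Q(Year 2) = 12×41 + 3×69 + 15×159 + 1×173 = 492 + 207 + 2385 + 173 = 3257
ΣP(Year 1)Q(Year 2) = 15×41 + 2×69 + 16×159 + 2×173 = 615 + 138 + 2544 + 346 = 3643
P = 3257 / 3643 × 100 = 89.4043
Fisher = √(L × P) = √(87.7345 × 89.4043) = 88.5655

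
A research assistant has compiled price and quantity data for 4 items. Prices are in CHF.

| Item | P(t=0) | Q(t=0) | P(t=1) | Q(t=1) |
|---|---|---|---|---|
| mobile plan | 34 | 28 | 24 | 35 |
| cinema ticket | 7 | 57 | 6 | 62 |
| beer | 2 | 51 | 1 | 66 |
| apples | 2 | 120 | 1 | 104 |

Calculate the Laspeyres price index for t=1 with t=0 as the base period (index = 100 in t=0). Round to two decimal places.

69.99

Laspeyres price index uses base-period quantities as weights.
ΣP(t=1)·Q(t=0) = 24×28 + 6×57 + 1×51 + 1×120 = 672 + 342 + 51 + 120 = 1185
ΣP(t=0)·Q(t=0) = 34×28 + 7×57 + 2×51 + 2×120 = 952 + 399 + 102 + 240 = 1693
Index = 1185 / 1693 × 100 = 69.9941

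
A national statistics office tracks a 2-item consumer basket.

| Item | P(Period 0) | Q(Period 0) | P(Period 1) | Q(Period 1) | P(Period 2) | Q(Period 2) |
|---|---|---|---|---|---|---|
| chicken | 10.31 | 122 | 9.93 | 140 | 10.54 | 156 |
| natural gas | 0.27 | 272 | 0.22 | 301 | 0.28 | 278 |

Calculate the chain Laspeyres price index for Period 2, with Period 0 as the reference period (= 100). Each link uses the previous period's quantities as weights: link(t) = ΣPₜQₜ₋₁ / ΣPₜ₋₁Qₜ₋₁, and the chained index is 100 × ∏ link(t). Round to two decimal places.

Link Period 0→Period 1:
ΣP(Period 1)Q(Period 0) = 9.93×122 + 0.22×272 = 1211.46 + 59.84 = 1271.3
ΣP(Period 0)Q(Period 0) = 10.31×122 + 0.27×272 = 1257.82 + 73.44 = 1331.26
link = 1271.3/1331.26 = 0.954960
Link Period 1→Period 2:
ΣP(Period 2)Q(Period 1) = 10.54×140 + 0.28×301 = 1475.6 + 84.28 = 1559.88
ΣP(Period 1)Q(Period 1) = 9.93×140 + 0.22×301 = 1390.2 + 66.22 = 1456.42
link = 1559.88/1456.42 = 1.071037
Chained index = 100 × 0.954960 × 1.071037 = 102.2798

102.28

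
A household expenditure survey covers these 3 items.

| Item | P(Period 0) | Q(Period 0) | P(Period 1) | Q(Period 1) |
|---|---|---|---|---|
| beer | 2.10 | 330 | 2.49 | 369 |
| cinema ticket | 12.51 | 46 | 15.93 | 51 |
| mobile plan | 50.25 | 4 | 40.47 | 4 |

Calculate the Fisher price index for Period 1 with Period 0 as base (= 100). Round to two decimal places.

117.05

Laspeyres component (base-period weights):
ΣP(Period 1)Q(Period 0) = 2.49×330 + 15.93×46 + 40.47×4 = 821.7 + 732.78 + 161.88 = 1716.36
ΣP(Period 0)Q(Period 0) = 2.10×330 + 12.51×46 + 50.25×4 = 693 + 575.46 + 201 = 1469.46
L = 1716.36 / 1469.46 × 100 = 116.8021
Paasche component (current-period weights):
ΣP(Period 1)Q(Period 1) = 2.49×369 + 15.93×51 + 40.47×4 = 918.81 + 812.43 + 161.88 = 1893.12
ΣP(Period 0)Q(Period 1) = 2.10×369 + 12.51×51 + 50.25×4 = 774.9 + 638.01 + 201 = 1613.91
P = 1893.12 / 1613.91 × 100 = 117.3002
Fisher = √(L × P) = √(116.8021 × 117.3002) = 117.0509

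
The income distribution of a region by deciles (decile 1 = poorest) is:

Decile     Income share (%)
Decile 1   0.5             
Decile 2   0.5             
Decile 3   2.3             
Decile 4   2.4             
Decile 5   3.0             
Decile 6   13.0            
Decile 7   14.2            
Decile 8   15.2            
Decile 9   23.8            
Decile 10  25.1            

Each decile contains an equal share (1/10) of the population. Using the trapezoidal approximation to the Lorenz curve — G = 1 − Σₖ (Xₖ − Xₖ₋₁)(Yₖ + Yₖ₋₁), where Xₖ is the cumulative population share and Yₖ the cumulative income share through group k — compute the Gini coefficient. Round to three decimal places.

0.494

Cumulative income shares Yₖ: 0.0050, 0.0100, 0.0330, 0.0570, 0.0870, 0.2170, 0.3590, 0.5110, 0.7490, 1.0000
Σ (Xₖ−Xₖ₋₁)(Yₖ+Yₖ₋₁) = (1/10)(0.0050+0.0000) + (1/10)(0.0100+0.0050) + (1/10)(0.0330+0.0100) + (1/10)(0.0570+0.0330) + (1/10)(0.0870+0.0570) + (1/10)(0.2170+0.0870) + (1/10)(0.3590+0.2170) + (1/10)(0.5110+0.3590) + (1/10)(0.7490+0.5110) + (1/10)(1.0000+0.7490)
  = 0.0005 + 0.0015 + 0.0043 + 0.0090 + 0.0144 + 0.0304 + 0.0576 + 0.0870 + 0.1260 + 0.1749 = 0.5056
G = 1 − 0.5056 = 0.4944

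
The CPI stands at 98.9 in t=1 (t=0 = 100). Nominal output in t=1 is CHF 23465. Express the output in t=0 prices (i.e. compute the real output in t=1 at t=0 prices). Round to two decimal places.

23725.99

Real = Nominal ÷ (Index/100) = 23465 ÷ (98.9/100)
     = 23465 ÷ 0.989 = 23725.9858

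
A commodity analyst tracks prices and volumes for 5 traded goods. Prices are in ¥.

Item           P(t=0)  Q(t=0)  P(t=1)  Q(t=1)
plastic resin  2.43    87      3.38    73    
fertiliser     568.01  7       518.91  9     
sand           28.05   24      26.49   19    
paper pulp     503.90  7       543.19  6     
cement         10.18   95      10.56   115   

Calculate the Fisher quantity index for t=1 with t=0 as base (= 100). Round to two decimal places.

106.34

Laspeyres component (base-period weights):
ΣP(t=0)Q(t=1) = 2.43×73 + 568.01×9 + 28.05×19 + 503.90×6 + 10.18×115 = 177.39 + 5112.09 + 532.95 + 3023.4 + 1170.7 = 10016.53
ΣP(t=0)Q(t=0) = 2.43×87 + 568.01×7 + 28.05×24 + 503.90×7 + 10.18×95 = 211.41 + 3976.07 + 673.2 + 3527.3 + 967.1 = 9355.08
L = 10016.53 / 9355.08 × 100 = 107.0705
Paasche component (current-period weights):
ΣP(t=1)Q(t=1) = 3.38×73 + 518.91×9 + 26.49×19 + 543.19×6 + 10.56×115 = 246.74 + 4670.19 + 503.31 + 3259.14 + 1214.4 = 9893.78
ΣP(t=1)Q(t=0) = 3.38×87 + 518.91×7 + 26.49×24 + 543.19×7 + 10.56×95 = 294.06 + 3632.37 + 635.76 + 3802.33 + 1003.2 = 9367.72
P = 9893.78 / 9367.72 × 100 = 105.6157
Fisher = √(L × P) = √(107.0705 × 105.6157) = 106.3406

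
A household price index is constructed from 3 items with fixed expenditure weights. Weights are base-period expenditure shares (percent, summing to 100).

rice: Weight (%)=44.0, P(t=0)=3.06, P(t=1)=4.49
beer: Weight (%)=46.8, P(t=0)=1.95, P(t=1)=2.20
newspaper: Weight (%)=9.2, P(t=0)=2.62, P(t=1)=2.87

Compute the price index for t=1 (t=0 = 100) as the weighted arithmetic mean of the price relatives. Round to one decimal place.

127.4

rice: 44.0 × (4.49/3.06) = 44.0 × 1.467320 = 64.5621
beer: 46.8 × (2.20/1.95) = 46.8 × 1.128205 = 52.8000
newspaper: 9.2 × (2.87/2.62) = 9.2 × 1.095420 = 10.0779
Index = Σ wᵢ·(p₁ᵢ/p₀ᵢ) = 64.5621 + 52.8000 + 10.0779 = 127.4400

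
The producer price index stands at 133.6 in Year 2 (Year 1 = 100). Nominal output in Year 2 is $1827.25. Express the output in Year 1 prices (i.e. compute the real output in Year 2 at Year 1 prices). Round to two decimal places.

Real = Nominal ÷ (Index/100) = 1827.25 ÷ (133.6/100)
     = 1827.25 ÷ 1.336 = 1367.7021

1367.70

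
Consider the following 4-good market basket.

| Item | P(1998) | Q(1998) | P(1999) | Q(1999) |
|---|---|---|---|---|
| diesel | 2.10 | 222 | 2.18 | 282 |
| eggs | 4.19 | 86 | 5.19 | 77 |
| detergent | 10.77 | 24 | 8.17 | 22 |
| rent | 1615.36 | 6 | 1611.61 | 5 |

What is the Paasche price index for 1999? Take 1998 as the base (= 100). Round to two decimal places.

Paasche price index uses current-period quantities as weights.
ΣP(1999)·Q(1999) = 2.18×282 + 5.19×77 + 8.17×22 + 1611.61×5 = 614.76 + 399.63 + 179.74 + 8058.05 = 9252.18
ΣP(1998)·Q(1999) = 2.10×282 + 4.19×77 + 10.77×22 + 1615.36×5 = 592.2 + 322.63 + 236.94 + 8076.8 = 9228.57
Index = 9252.18 / 9228.57 × 100 = 100.2558

100.26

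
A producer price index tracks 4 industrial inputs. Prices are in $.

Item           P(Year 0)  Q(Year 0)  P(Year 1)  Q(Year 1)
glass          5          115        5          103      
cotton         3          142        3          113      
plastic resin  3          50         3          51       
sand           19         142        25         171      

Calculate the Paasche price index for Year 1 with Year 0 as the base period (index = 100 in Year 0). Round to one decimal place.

124.1

Paasche price index uses current-period quantities as weights.
ΣP(Year 1)·Q(Year 1) = 5×103 + 3×113 + 3×51 + 25×171 = 515 + 339 + 153 + 4275 = 5282
ΣP(Year 0)·Q(Year 1) = 5×103 + 3×113 + 3×51 + 19×171 = 515 + 339 + 153 + 3249 = 4256
Index = 5282 / 4256 × 100 = 124.1071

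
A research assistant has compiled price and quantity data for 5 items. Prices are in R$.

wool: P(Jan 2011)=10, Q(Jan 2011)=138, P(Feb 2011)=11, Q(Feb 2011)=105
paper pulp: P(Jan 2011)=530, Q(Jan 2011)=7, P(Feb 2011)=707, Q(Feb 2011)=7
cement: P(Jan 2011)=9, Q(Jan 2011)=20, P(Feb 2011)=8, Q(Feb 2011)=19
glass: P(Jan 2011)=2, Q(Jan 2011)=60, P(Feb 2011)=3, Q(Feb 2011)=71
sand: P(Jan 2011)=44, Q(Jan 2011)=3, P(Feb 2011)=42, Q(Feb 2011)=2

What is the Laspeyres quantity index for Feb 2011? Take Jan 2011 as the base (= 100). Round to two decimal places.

Laspeyres quantity index uses base-period prices as weights.
ΣP(Jan 2011)·Q(Feb 2011) = 10×105 + 530×7 + 9×19 + 2×71 + 44×2 = 1050 + 3710 + 171 + 142 + 88 = 5161
ΣP(Jan 2011)·Q(Jan 2011) = 10×138 + 530×7 + 9×20 + 2×60 + 44×3 = 1380 + 3710 + 180 + 120 + 132 = 5522
Index = 5161 / 5522 × 100 = 93.4625

93.46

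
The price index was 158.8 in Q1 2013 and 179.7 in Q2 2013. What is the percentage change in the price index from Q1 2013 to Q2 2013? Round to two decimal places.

Change = (179.7 − 158.8) / 158.8 × 100
       = 20.9 / 158.8 × 100 = 13.1612%

13.16%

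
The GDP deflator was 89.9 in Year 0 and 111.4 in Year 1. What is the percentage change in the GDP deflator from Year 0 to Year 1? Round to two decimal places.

Change = (111.4 − 89.9) / 89.9 × 100
       = 21.5 / 89.9 × 100 = 23.9155%

23.92%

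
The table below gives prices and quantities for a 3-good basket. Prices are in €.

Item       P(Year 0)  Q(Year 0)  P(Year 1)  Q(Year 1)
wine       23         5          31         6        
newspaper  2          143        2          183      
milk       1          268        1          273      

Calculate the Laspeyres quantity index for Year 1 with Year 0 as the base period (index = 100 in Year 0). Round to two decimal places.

Laspeyres quantity index uses base-period prices as weights.
ΣP(Year 0)·Q(Year 1) = 23×6 + 2×183 + 1×273 = 138 + 366 + 273 = 777
ΣP(Year 0)·Q(Year 0) = 23×5 + 2×143 + 1×268 = 115 + 286 + 268 = 669
Index = 777 / 669 × 100 = 116.1435

116.14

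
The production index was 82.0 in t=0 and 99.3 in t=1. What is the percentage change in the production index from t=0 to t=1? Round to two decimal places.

Change = (99.3 − 82.0) / 82.0 × 100
       = 17.3 / 82.0 × 100 = 21.0976%

21.10%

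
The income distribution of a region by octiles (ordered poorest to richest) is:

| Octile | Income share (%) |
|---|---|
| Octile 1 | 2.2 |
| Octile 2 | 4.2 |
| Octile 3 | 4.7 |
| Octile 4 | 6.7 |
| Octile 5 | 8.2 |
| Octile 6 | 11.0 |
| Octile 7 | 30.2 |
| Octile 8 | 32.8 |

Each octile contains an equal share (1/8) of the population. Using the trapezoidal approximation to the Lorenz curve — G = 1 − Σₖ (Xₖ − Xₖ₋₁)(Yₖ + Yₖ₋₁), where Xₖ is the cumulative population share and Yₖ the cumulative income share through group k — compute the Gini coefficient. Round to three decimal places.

0.456

Cumulative income shares Yₖ: 0.0220, 0.0640, 0.1110, 0.1780, 0.2600, 0.3700, 0.6720, 1.0000
Σ (Xₖ−Xₖ₋₁)(Yₖ+Yₖ₋₁) = (1/8)(0.0220+0.0000) + (1/8)(0.0640+0.0220) + (1/8)(0.1110+0.0640) + (1/8)(0.1780+0.1110) + (1/8)(0.2600+0.1780) + (1/8)(0.3700+0.2600) + (1/8)(0.6720+0.3700) + (1/8)(1.0000+0.6720)
  = 0.0028 + 0.0108 + 0.0219 + 0.0361 + 0.0548 + 0.0788 + 0.1302 + 0.2090 = 0.5442
G = 1 − 0.5442 = 0.4558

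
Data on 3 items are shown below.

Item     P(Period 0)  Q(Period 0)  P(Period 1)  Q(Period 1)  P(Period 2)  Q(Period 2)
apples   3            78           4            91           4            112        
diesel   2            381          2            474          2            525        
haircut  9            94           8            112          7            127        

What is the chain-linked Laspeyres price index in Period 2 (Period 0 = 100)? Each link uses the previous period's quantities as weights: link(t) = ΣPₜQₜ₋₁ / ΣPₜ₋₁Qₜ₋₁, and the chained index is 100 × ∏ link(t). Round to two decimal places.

94.10

Link Period 0→Period 1:
ΣP(Period 1)Q(Period 0) = 4×78 + 2×381 + 8×94 = 312 + 762 + 752 = 1826
ΣP(Period 0)Q(Period 0) = 3×78 + 2×381 + 9×94 = 234 + 762 + 846 = 1842
link = 1826/1842 = 0.991314
Link Period 1→Period 2:
ΣP(Period 2)Q(Period 1) = 4×91 + 2×474 + 7×112 = 364 + 948 + 784 = 2096
ΣP(Period 1)Q(Period 1) = 4×91 + 2×474 + 8×112 = 364 + 948 + 896 = 2208
link = 2096/2208 = 0.949275
Chained index = 100 × 0.991314 × 0.949275 = 94.1030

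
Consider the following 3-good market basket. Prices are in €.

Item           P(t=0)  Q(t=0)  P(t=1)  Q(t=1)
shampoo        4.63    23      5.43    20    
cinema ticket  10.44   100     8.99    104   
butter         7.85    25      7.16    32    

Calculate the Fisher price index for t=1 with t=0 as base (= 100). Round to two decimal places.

89.17

Laspeyres component (base-period weights):
ΣP(t=1)Q(t=0) = 5.43×23 + 8.99×100 + 7.16×25 = 124.89 + 899 + 179 = 1202.89
ΣP(t=0)Q(t=0) = 4.63×23 + 10.44×100 + 7.85×25 = 106.49 + 1044 + 196.25 = 1346.74
L = 1202.89 / 1346.74 × 100 = 89.3187
Paasche component (current-period weights):
ΣP(t=1)Q(t=1) = 5.43×20 + 8.99×104 + 7.16×32 = 108.6 + 934.96 + 229.12 = 1272.68
ΣP(t=0)Q(t=1) = 4.63×20 + 10.44×104 + 7.85×32 = 92.6 + 1085.76 + 251.2 = 1429.56
P = 1272.68 / 1429.56 × 100 = 89.0260
Fisher = √(L × P) = √(89.3187 × 89.0260) = 89.1722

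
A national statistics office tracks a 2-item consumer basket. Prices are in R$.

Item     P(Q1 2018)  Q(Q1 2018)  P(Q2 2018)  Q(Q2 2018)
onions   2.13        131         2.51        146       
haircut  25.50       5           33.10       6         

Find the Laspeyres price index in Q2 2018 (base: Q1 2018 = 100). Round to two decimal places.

Laspeyres price index uses base-period quantities as weights.
ΣP(Q2 2018)·Q(Q1 2018) = 2.51×131 + 33.10×5 = 328.81 + 165.5 = 494.31
ΣP(Q1 2018)·Q(Q1 2018) = 2.13×131 + 25.50×5 = 279.03 + 127.5 = 406.53
Index = 494.31 / 406.53 × 100 = 121.5925

121.59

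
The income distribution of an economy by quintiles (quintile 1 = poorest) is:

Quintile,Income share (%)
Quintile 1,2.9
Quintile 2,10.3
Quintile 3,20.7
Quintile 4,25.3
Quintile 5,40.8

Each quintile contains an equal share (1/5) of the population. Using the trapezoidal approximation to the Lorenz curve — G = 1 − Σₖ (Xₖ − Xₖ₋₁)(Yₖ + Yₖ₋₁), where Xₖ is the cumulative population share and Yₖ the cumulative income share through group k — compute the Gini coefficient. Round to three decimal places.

0.363

Cumulative income shares Yₖ: 0.0290, 0.1320, 0.3390, 0.5920, 1.0000
Σ (Xₖ−Xₖ₋₁)(Yₖ+Yₖ₋₁) = (1/5)(0.0290+0.0000) + (1/5)(0.1320+0.0290) + (1/5)(0.3390+0.1320) + (1/5)(0.5920+0.3390) + (1/5)(1.0000+0.5920)
  = 0.0058 + 0.0322 + 0.0942 + 0.1862 + 0.3184 = 0.6368
G = 1 − 0.6368 = 0.3632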